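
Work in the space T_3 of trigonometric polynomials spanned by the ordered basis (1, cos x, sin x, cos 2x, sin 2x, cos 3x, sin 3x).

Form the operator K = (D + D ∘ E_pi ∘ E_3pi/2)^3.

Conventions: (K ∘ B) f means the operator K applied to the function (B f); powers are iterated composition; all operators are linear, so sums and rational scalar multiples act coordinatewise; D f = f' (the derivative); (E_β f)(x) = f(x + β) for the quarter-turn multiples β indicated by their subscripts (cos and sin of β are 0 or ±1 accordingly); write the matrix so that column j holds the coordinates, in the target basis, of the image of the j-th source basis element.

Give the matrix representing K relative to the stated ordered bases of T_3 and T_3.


image of 1: 0
image of cos x: 2cos x - 2sin x
image of sin x: 2cos x + 2sin x
image of cos 2x: 0
image of sin 2x: 0
image of cos 3x: -54cos 3x - 54sin 3x
image of sin 3x: 54cos 3x - 54sin 3x
each image's coordinates form column j of the matrix

the matrix is [[0, 0, 0, 0, 0, 0, 0]; [0, 2, 2, 0, 0, 0, 0]; [0, -2, 2, 0, 0, 0, 0]; [0, 0, 0, 0, 0, 0, 0]; [0, 0, 0, 0, 0, 0, 0]; [0, 0, 0, 0, 0, -54, 54]; [0, 0, 0, 0, 0, -54, -54]] (rows listed top to bottom)


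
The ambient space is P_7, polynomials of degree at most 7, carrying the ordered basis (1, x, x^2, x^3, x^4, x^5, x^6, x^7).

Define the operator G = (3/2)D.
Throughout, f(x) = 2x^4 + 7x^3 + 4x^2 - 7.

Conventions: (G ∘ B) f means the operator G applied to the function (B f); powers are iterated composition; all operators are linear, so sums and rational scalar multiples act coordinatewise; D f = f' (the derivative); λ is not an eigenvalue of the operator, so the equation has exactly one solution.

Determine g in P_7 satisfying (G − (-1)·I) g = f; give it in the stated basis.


write g with unknown coordinates in the stated basis and equate coefficients in (G − (-1)·I) g = f
solving from the highest basis element down gives g = 2x^4 - 5x^3 + (53/2)x^2 - (159/2)x + 449/4
check: G g = 12x^3 - (45/2)x^2 + (159/2)x - 477/4
so G g − (-1)·g = 2x^4 + 7x^3 + 4x^2 - 7 = f ✓

the result is g(x) = 2x^4 - 5x^3 + (53/2)x^2 - (159/2)x + 449/4


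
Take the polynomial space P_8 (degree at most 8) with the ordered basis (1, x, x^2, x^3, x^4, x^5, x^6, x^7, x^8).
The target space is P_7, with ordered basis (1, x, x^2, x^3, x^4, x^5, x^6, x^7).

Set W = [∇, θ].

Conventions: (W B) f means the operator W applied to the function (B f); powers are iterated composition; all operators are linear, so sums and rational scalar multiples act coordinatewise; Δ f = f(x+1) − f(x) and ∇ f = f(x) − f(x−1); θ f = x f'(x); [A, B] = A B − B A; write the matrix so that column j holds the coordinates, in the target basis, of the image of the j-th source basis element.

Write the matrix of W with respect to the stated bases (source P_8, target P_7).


the matrix is [[0, 1, -2, 3, -4, 5, -6, 7, -8]; [0, 0, 2, -6, 12, -20, 30, -42, 56]; [0, 0, 0, 3, -12, 30, -60, 105, -168]; [0, 0, 0, 0, 4, -20, 60, -140, 280]; [0, 0, 0, 0, 0, 5, -30, 105, -280]; [0, 0, 0, 0, 0, 0, 6, -42, 168]; [0, 0, 0, 0, 0, 0, 0, 7, -56]; [0, 0, 0, 0, 0, 0, 0, 0, 8]] (rows listed top to bottom)

image of 1: 0
image of x: 1
image of x^2: 2x - 2
image of x^3: 3x^2 - 6x + 3
image of x^4: 4x^3 - 12x^2 + 12x - 4
image of x^5: 5x^4 - 20x^3 + 30x^2 - 20x + 5
image of x^6: 6x^5 - 30x^4 + 60x^3 - 60x^2 + 30x - 6
image of x^7: 7x^6 - 42x^5 + 105x^4 - 140x^3 + 105x^2 - 42x + 7
image of x^8: 8x^7 - 56x^6 + 168x^5 - 280x^4 + 280x^3 - 168x^2 + 56x - 8
each image's coordinates form column j of the matrix


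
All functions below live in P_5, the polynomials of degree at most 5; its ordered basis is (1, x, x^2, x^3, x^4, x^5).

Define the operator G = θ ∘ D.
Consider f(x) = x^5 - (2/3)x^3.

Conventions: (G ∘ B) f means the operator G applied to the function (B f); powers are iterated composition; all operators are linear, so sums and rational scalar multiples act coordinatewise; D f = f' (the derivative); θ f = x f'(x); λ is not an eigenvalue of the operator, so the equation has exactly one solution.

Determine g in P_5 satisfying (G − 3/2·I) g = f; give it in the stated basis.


write g with unknown coordinates in the stated basis and equate coefficients in (G − 3/2·I) g = f
solving from the highest basis element down gives g = -(2/3)x^5 - (80/9)x^4 - (212/3)x^3 - (848/3)x^2 - (3392/9)x
check: G g = -(40/3)x^4 - (320/3)x^3 - 424x^2 - (1696/3)x
so G g − 3/2·g = x^5 - (2/3)x^3 = f ✓

the result is g(x) = -(2/3)x^5 - (80/9)x^4 - (212/3)x^3 - (848/3)x^2 - (3392/9)x


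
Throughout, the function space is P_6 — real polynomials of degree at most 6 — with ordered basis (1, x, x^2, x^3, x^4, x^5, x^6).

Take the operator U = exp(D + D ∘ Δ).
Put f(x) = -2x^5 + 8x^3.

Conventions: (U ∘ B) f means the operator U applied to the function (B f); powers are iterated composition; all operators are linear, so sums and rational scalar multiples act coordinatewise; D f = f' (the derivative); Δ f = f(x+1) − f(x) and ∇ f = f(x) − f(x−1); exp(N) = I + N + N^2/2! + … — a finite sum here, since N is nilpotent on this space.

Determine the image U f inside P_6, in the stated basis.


order-1 term: -10x^4 - 40x^3 - 36x^2 + 8x + 14
order-2 term: -20x^3 - 120x^2 - 216x - 112
order-3 term: -20x^2 - 120x - 172
order-4 term: -10x - 40
order-5 term: -2
the series for exp(D + D ∘ Δ) f terminates at order 5
exp(D + D ∘ Δ) f = -2x^5 - 10x^4 - 52x^3 - 176x^2 - 338x - 312

the result is g(x) = -2x^5 - 10x^4 - 52x^3 - 176x^2 - 338x - 312


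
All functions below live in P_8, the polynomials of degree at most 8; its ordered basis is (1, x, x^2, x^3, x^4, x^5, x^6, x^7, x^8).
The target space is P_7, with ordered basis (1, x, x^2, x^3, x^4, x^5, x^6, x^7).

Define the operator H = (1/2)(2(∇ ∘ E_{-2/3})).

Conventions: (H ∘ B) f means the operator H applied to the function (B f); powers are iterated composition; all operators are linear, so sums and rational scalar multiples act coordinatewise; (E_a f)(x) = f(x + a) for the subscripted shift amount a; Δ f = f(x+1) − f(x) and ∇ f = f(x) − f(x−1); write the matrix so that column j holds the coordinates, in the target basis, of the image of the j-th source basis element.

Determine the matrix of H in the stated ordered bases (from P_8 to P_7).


image of 1: 0
image of x: 1
image of x^2: 2x - 7/3
image of x^3: 3x^2 - 7x + 13/3
image of x^4: 4x^3 - 14x^2 + (52/3)x - 203/27
image of x^5: 5x^4 - (70/3)x^3 + (130/3)x^2 - (1015/27)x + 1031/81
image of x^6: 6x^5 - 35x^4 + (260/3)x^3 - (1015/9)x^2 + (2062/27)x - 1729/81
image of x^7: 7x^6 - 49x^5 + (455/3)x^4 - (7105/27)x^3 + (7217/27)x^2 - (12103/81)x + 25999/729
image of x^8: 8x^7 - (196/3)x^6 + (728/3)x^5 - (14210/27)x^4 + (57736/81)x^3 - (48412/81)x^2 + (207992/729)x - 130123/2187
each image's coordinates form column j of the matrix

the matrix is [[0, 1, -7/3, 13/3, -203/27, 1031/81, -1729/81, 25999/729, -130123/2187]; [0, 0, 2, -7, 52/3, -1015/27, 2062/27, -12103/81, 207992/729]; [0, 0, 0, 3, -14, 130/3, -1015/9, 7217/27, -48412/81]; [0, 0, 0, 0, 4, -70/3, 260/3, -7105/27, 57736/81]; [0, 0, 0, 0, 0, 5, -35, 455/3, -14210/27]; [0, 0, 0, 0, 0, 0, 6, -49, 728/3]; [0, 0, 0, 0, 0, 0, 0, 7, -196/3]; [0, 0, 0, 0, 0, 0, 0, 0, 8]] (rows listed top to bottom)


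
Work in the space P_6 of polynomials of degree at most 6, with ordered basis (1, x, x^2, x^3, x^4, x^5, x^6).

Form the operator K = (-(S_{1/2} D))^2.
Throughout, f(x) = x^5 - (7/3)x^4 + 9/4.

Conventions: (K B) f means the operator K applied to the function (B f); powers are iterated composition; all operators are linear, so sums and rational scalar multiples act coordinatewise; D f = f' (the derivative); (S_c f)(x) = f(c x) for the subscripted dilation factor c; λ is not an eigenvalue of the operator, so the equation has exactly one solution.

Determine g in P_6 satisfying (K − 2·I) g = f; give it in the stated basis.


the image equals g(x) = -(1/2)x^5 + (7/6)x^4 - (5/128)x^3 + (7/32)x^2 - (15/1024)x - 65/64

write g with unknown coordinates in the stated basis and equate coefficients in (K − 2·I) g = f
solving from the highest basis element down gives g = -(1/2)x^5 + (7/6)x^4 - (5/128)x^3 + (7/32)x^2 - (15/1024)x - 65/64
check: K g = -(5/64)x^3 + (7/16)x^2 - (15/512)x + 7/32
so K g − 2·g = x^5 - (7/3)x^4 + 9/4 = f ✓


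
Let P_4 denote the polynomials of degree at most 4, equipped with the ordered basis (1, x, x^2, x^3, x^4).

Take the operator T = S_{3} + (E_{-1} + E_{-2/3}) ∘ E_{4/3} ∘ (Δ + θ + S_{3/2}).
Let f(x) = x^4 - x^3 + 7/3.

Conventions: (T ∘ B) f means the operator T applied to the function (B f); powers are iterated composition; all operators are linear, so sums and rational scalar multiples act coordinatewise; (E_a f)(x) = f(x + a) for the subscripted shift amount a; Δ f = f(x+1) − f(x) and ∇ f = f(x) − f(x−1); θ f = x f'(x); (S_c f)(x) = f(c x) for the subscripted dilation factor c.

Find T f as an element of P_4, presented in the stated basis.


S_{3} f = 81x^4 - 27x^3 + 7/3
Δ f = 4x^3 + 3x^2 + x
θ f = 4x^4 - 3x^3
S_{3/2} f = (81/16)x^4 - (27/8)x^3 + 7/3
(Δ + θ + S_{3/2}) f = (145/16)x^4 - (19/8)x^3 + 3x^2 + x + 7/3
E_{4/3} (Δ + θ + S_{3/2}) f = (145/16)x^4 + (1103/24)x^3 + (541/6)x^2 + (2221/27)x + 2593/81
E_{-1} E_{4/3} (Δ + θ + S_{3/2}) f = (145/16)x^4 + (233/24)x^3 + (20/3)x^2 + (767/216)x + 3919/1296
E_{-2/3} E_{4/3} (Δ + θ + S_{3/2}) f = (145/16)x^4 + (523/24)x^3 + (269/12)x^2 + (679/54)x + 439/81
(E_{-1} + E_{-2/3}) E_{4/3} (Δ + θ + S_{3/2}) f = (145/8)x^4 + (63/2)x^3 + (349/12)x^2 + (129/8)x + 10943/1296
(S_{3} + (E_{-1} + E_{-2/3}) ∘ E_{4/3} ∘ (Δ + θ + S_{3/2})) f = (793/8)x^4 + (9/2)x^3 + (349/12)x^2 + (129/8)x + 13967/1296

the image equals g(x) = (793/8)x^4 + (9/2)x^3 + (349/12)x^2 + (129/8)x + 13967/1296


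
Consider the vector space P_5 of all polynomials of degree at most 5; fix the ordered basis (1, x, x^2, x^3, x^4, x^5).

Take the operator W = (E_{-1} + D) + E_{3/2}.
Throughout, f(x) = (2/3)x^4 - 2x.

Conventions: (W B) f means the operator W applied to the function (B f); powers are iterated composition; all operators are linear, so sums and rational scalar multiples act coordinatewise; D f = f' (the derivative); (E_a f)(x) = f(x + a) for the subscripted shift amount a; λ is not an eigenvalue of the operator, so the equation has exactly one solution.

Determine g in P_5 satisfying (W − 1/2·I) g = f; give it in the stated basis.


the image equals g(x) = (4/9)x^4 - (16/9)x^3 - (4/9)x^2 + (224/27)x - 341/54

write g with unknown coordinates in the stated basis and equate coefficients in (W − 1/2·I) g = f
solving from the highest basis element down gives g = (4/9)x^4 - (16/9)x^3 - (4/9)x^2 + (224/27)x - 341/54
check: W g = (8/9)x^4 - (8/9)x^3 - (2/9)x^2 + (58/27)x - 341/108
so W g − 1/2·g = (2/3)x^4 - 2x = f ✓


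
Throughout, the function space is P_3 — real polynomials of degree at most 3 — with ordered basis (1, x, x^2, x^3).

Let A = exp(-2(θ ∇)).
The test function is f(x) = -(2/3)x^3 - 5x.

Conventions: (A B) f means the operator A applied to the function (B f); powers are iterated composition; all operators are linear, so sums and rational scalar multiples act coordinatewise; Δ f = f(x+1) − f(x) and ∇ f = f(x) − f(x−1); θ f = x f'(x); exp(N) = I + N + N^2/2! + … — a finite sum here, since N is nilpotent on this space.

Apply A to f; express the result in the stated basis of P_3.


order-1 term: 8x^2 - 4x
order-2 term: -16x
the series for exp(-2(θ ∇)) f terminates at order 2
exp(-2(θ ∇)) f = -(2/3)x^3 + 8x^2 - 25x

the image equals g(x) = -(2/3)x^3 + 8x^2 - 25x


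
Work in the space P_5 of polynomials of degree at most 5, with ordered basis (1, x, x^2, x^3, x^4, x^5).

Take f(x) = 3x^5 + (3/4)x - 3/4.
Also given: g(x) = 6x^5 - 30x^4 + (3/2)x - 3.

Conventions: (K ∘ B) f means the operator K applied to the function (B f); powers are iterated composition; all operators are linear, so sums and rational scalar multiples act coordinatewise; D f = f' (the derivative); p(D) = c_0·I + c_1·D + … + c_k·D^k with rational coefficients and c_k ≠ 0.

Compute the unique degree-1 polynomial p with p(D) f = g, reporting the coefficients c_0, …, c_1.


c_0 = 2, c_1 = -2

D^0 f = 3x^5 + (3/4)x - 3/4
D^1 f = 15x^4 + 3/4
matching coefficients of g against c_0 f + c_1 Df + … from the top degree down determines the c_i
solution: c_0 = 2, c_1 = -2


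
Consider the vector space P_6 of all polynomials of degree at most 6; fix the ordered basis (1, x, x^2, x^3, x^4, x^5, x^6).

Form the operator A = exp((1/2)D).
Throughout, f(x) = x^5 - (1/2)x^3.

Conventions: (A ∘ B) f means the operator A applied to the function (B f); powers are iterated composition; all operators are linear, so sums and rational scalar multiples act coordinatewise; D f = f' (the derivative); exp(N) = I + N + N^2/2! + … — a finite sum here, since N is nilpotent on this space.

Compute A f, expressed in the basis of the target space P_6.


the result is g(x) = x^5 + (5/2)x^4 + 2x^3 + (1/2)x^2 - (1/16)x - 1/32

order-1 term: (5/2)x^4 - (3/4)x^2
order-2 term: (5/2)x^3 - (3/8)x
order-3 term: (5/4)x^2 - 1/16
order-4 term: (5/16)x
order-5 term: 1/32
the series for exp((1/2)D) f terminates at order 5
exp((1/2)D) f = x^5 + (5/2)x^4 + 2x^3 + (1/2)x^2 - (1/16)x - 1/32


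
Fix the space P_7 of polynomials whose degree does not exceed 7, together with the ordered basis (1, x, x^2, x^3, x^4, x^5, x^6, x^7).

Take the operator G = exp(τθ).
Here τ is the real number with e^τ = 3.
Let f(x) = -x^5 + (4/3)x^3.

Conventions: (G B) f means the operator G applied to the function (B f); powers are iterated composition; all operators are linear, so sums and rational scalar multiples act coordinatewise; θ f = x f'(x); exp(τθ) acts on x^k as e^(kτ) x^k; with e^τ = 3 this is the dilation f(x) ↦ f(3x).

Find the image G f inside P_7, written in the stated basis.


the image equals g(x) = -243x^5 + 36x^3

exp(τθ) x^k = e^(kτ) x^k; with e^τ = 3 this sends x^k to 3^k x^k
x^3 ↦ 27 x^3
x^5 ↦ 243 x^5
applying this coordinatewise to f: exp(τθ) f = -243x^5 + 36x^3


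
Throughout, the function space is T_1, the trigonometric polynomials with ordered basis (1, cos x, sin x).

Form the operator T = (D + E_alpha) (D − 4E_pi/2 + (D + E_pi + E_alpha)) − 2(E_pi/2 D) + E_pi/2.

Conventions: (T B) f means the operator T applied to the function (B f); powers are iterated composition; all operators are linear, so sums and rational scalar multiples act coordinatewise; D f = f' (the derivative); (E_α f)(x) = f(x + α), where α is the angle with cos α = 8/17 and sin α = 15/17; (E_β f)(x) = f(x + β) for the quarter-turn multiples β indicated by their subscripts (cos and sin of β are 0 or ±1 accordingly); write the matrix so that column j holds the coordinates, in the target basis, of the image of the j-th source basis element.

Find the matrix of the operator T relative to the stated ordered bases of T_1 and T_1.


the matrix is [[-1, 0, 0]; [0, 1114/289, -151/289]; [0, 151/289, 1114/289]] (rows listed top to bottom)

image of 1: -1
image of cos x: (1114/289)cos x + (151/289)sin x
image of sin x: -(151/289)cos x + (1114/289)sin x
each image's coordinates form column j of the matrix


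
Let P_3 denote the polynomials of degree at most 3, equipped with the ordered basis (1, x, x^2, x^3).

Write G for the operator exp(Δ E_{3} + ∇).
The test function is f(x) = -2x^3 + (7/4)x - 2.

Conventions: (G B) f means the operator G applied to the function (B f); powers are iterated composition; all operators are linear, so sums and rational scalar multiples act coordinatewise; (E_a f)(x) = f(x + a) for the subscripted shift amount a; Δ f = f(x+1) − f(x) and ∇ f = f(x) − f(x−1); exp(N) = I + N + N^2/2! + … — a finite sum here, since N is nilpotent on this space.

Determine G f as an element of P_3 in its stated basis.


order-1 term: -12x^2 - 36x - 145/2
order-2 term: -24x - 72
order-3 term: -16
the series for exp(Δ E_{3} + ∇) f terminates at order 3
exp(Δ E_{3} + ∇) f = -2x^3 - 12x^2 - (233/4)x - 325/2

the image equals g(x) = -2x^3 - 12x^2 - (233/4)x - 325/2


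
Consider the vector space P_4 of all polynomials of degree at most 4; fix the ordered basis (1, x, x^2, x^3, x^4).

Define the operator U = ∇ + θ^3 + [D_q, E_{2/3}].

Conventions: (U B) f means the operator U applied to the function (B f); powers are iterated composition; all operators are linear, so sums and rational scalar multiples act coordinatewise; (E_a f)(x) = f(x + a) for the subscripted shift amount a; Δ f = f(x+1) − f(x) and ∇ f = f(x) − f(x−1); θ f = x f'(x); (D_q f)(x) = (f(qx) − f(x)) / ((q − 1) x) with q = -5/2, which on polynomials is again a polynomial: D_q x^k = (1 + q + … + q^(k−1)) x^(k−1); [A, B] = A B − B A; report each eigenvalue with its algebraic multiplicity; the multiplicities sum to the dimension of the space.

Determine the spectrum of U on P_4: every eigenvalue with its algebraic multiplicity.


image of 1: 0
image of x: x + 1
image of x^2: 8x^2 + 2x + 4/3
image of x^3: 27x^3 + 3x^2 - (37/3)x + 2/9
image of x^4: 64x^4 + 4x^3 + (341/12)x^2 + (29/2)x + 92/27
the matrix is upper triangular; its diagonal is (0, 1, 8, 27, 64)
for a triangular matrix the eigenvalues are the diagonal entries, with algebraic multiplicity their repetition count

λ = 0 (multiplicity 1), λ = 1 (multiplicity 1), λ = 8 (multiplicity 1), λ = 27 (multiplicity 1), λ = 64 (multiplicity 1)


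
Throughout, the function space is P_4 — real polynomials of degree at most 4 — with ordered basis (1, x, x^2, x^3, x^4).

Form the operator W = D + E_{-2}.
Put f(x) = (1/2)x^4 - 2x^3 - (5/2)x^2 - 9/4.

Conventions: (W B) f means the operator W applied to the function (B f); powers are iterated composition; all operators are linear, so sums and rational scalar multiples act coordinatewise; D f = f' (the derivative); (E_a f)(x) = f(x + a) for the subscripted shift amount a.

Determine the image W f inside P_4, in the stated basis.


D f = 2x^3 - 6x^2 - 5x
E_{-2} f = (1/2)x^4 - 6x^3 + (43/2)x^2 - 30x + 47/4
(D + E_{-2}) f = (1/2)x^4 - 4x^3 + (31/2)x^2 - 35x + 47/4

the image equals g(x) = (1/2)x^4 - 4x^3 + (31/2)x^2 - 35x + 47/4


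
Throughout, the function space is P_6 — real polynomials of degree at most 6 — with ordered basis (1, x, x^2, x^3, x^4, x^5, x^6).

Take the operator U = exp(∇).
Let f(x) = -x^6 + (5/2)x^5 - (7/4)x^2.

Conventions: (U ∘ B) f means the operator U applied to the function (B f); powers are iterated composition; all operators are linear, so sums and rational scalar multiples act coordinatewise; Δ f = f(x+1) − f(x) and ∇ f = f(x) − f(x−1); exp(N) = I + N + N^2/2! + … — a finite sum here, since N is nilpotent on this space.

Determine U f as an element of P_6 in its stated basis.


the image equals g(x) = -x^6 - (7/2)x^5 + (25/2)x^4 + 20x^3 - (167/4)x^2 - 3x + 14

order-1 term: -6x^5 + (55/2)x^4 - 45x^3 + 40x^2 - 22x + 21/4
order-2 term: -15x^4 + 85x^3 - 180x^2 + (355/2)x - 281/4
order-3 term: -20x^3 + 115x^2 - 225x + 305/2
order-4 term: -15x^2 + (145/2)x - 90
order-5 term: -6x + 35/2
order-6 term: -1
the series for exp(∇) f terminates at order 6
exp(∇) f = -x^6 - (7/2)x^5 + (25/2)x^4 + 20x^3 - (167/4)x^2 - 3x + 14


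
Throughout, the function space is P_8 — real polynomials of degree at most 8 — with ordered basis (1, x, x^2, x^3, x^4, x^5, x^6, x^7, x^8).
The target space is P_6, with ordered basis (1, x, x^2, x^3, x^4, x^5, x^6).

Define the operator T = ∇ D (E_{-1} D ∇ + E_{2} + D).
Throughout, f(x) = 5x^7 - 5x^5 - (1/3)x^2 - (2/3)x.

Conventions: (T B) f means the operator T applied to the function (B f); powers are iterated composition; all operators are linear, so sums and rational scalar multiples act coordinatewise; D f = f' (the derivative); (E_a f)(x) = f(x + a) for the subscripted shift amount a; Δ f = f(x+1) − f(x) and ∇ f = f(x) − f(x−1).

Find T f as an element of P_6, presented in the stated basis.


the result is g(x) = 210x^5 + 2625x^4 + 6900x^3 - 15975x^2 + 56960x - 103982/3

∇ f = 35x^6 - 105x^5 + 150x^4 - 125x^3 + 55x^2 - (32/3)x - 1/3
D ∇ f = 210x^5 - 525x^4 + 600x^3 - 375x^2 + 110x - 32/3
E_{-1} D ∇ f = 210x^5 - 1575x^4 + 4800x^3 - 7425x^2 + 5810x - 5492/3
E_{2} f = 5x^7 + 70x^6 + 415x^5 + 1350x^4 + 2600x^3 + (8879/3)x^2 + 1838x + 1432/3
D f = 35x^6 - 25x^4 - (2/3)x - 2/3
(E_{-1} D ∇ + E_{2} + D) f = 5x^7 + 105x^6 + 625x^5 - 250x^4 + 7400x^3 - (13396/3)x^2 + (22942/3)x - 1354
D (E_{-1} D ∇ + E_{2} + D) f = 35x^6 + 630x^5 + 3125x^4 - 1000x^3 + 22200x^2 - (26792/3)x + 22942/3
∇ D (E_{-1} D ∇ + E_{2} + D) f = 210x^5 + 2625x^4 + 6900x^3 - 15975x^2 + 56960x - 103982/3


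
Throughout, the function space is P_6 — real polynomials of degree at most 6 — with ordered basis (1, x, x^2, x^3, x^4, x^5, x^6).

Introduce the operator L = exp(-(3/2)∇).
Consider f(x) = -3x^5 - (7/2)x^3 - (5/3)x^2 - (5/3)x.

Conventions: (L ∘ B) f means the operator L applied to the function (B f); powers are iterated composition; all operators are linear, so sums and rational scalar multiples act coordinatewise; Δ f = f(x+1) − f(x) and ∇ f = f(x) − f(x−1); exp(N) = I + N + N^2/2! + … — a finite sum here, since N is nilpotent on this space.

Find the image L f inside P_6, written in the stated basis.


order-1 term: (45/2)x^4 - 45x^3 + (243/4)x^2 - (133/4)x + 39/4
order-2 term: -(135/2)x^3 + (405/2)x^2 - (2079/8)x + 969/8
order-3 term: (405/4)x^2 - (1215/4)x + 4239/16
order-4 term: -(1215/16)x + 1215/8
order-5 term: 729/32
the series for exp(-(3/2)∇) f terminates at order 5
exp(-(3/2)∇) f = -3x^5 + (45/2)x^4 - 116x^3 + (2177/6)x^2 - (32375/48)x + 18255/32

the image equals g(x) = -3x^5 + (45/2)x^4 - 116x^3 + (2177/6)x^2 - (32375/48)x + 18255/32


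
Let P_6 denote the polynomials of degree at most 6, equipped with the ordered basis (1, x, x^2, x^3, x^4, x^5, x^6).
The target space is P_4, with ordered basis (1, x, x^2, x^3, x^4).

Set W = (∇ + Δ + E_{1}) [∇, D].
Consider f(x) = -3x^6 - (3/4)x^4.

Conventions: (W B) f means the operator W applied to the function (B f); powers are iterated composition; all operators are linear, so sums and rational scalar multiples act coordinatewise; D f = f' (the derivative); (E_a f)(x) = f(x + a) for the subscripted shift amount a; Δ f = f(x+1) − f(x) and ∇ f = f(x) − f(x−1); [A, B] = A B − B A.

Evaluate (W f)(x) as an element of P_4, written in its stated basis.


the image equals g(x) = 0

D f = -18x^5 - 3x^3
∇ D f = -90x^4 + 180x^3 - 189x^2 + 99x - 21
∇ f = -18x^5 + 45x^4 - 63x^3 + (99/2)x^2 - 21x + 15/4
D ∇ f = -90x^4 + 180x^3 - 189x^2 + 99x - 21
[∇, D] f = 0
∇ [∇, D] f = 0
Δ [∇, D] f = 0
E_{1} [∇, D] f = 0
(∇ + Δ + E_{1}) [∇, D] f = 0


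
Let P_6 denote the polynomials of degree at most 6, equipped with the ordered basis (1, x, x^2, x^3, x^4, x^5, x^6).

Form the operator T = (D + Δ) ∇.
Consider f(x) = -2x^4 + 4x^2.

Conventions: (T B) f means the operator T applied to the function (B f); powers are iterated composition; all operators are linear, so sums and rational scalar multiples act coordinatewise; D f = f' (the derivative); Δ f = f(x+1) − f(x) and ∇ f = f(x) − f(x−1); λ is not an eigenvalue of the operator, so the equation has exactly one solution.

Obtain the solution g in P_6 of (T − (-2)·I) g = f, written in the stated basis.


the image equals g(x) = -x^4 + 14x^2 - 6x - 25

write g with unknown coordinates in the stated basis and equate coefficients in (T − (-2)·I) g = f
solving from the highest basis element down gives g = -x^4 + 14x^2 - 6x - 25
check: T g = -24x^2 + 12x + 50
so T g − (-2)·g = -2x^4 + 4x^2 = f ✓


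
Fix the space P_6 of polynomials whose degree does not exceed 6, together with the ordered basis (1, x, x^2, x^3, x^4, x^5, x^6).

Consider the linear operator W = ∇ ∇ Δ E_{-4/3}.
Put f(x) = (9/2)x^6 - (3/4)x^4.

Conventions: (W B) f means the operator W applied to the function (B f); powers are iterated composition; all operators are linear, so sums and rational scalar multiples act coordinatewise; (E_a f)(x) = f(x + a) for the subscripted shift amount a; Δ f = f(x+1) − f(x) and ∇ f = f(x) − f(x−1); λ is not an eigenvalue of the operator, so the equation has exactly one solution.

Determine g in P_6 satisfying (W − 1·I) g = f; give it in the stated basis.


write g with unknown coordinates in the stated basis and equate coefficients in (W − 1·I) g = f
solving from the highest basis element down gives g = -(9/2)x^6 + (3/4)x^4 - 540x^3 + 2970x^2 - 5832x + 797
check: W g = -540x^3 + 2970x^2 - 5832x + 797
so W g − 1·g = (9/2)x^6 - (3/4)x^4 = f ✓

the result is g(x) = -(9/2)x^6 + (3/4)x^4 - 540x^3 + 2970x^2 - 5832x + 797


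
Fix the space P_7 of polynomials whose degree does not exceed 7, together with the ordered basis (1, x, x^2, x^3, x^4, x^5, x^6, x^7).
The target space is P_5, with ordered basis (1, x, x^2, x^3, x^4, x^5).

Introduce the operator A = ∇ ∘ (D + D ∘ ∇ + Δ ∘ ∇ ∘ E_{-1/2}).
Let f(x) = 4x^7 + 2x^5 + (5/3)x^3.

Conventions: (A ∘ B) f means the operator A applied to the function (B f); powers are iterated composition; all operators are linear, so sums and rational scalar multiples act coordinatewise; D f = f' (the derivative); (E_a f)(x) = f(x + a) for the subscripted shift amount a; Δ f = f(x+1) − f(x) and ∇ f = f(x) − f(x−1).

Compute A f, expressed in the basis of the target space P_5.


the result is g(x) = 168x^5 + 1260x^4 - 6120x^3 + 11940x^2 - 11182x + 8479/2

D f = 28x^6 + 10x^4 + 5x^2
∇ f = 28x^6 - 84x^5 + 150x^4 - 160x^3 + 109x^2 - 43x + 23/3
D ∇ f = 168x^5 - 420x^4 + 600x^3 - 480x^2 + 218x - 43
E_{-1/2} f = 4x^7 - 14x^6 + 23x^5 - (45/2)x^4 + (185/12)x^3 - (61/8)x^2 + (37/16)x - 29/96
∇ E_{-1/2} f = 28x^6 - 168x^5 + 465x^4 - 740x^3 + (2821/4)x^2 - (757/2)x + 4265/48
Δ ∇ E_{-1/2} f = 168x^5 - 420x^4 + 740x^3 - 690x^2 + (757/2)x - 353/4
(D + D ∘ ∇ + Δ ∘ ∇ ∘ E_{-1/2}) f = 28x^6 + 336x^5 - 830x^4 + 1340x^3 - 1165x^2 + (1193/2)x - 525/4
∇ (D + D ∘ ∇ + Δ ∘ ∇ ∘ E_{-1/2}) f = 168x^5 + 1260x^4 - 6120x^3 + 11940x^2 - 11182x + 8479/2


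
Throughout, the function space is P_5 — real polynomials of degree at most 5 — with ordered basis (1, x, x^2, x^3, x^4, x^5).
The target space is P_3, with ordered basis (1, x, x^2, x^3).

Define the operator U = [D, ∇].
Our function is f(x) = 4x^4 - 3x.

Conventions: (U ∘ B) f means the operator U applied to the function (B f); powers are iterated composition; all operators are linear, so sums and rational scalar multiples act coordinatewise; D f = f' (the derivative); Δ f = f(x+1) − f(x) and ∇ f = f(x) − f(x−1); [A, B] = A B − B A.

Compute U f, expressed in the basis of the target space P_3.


∇ f = 16x^3 - 24x^2 + 16x - 7
D ∇ f = 48x^2 - 48x + 16
D f = 16x^3 - 3
∇ D f = 48x^2 - 48x + 16
[D, ∇] f = 0

the image equals g(x) = 0


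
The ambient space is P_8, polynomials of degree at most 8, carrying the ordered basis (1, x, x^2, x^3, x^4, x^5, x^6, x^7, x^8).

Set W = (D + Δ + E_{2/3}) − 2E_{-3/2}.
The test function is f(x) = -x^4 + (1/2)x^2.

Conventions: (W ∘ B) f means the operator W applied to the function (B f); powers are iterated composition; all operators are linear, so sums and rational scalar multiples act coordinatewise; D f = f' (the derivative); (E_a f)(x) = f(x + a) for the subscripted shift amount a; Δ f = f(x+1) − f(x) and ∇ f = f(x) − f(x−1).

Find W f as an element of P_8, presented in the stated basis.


D f = -4x^3 + x
Δ f = -4x^3 - 6x^2 - 3x - 1/2
E_{2/3} f = -x^4 - (8/3)x^3 - (13/6)x^2 - (14/27)x + 2/81
(D + Δ + E_{2/3}) f = -x^4 - (32/3)x^3 - (49/6)x^2 - (68/27)x - 77/162
E_{-3/2} f = -x^4 + 6x^3 - 13x^2 + 12x - 63/16
(-2E_{-3/2}) f = 2x^4 - 12x^3 + 26x^2 - 24x + 63/8
((D + Δ + E_{2/3}) − 2E_{-3/2}) f = x^4 - (68/3)x^3 + (107/6)x^2 - (716/27)x + 4795/648

g(x) = x^4 - (68/3)x^3 + (107/6)x^2 - (716/27)x + 4795/648


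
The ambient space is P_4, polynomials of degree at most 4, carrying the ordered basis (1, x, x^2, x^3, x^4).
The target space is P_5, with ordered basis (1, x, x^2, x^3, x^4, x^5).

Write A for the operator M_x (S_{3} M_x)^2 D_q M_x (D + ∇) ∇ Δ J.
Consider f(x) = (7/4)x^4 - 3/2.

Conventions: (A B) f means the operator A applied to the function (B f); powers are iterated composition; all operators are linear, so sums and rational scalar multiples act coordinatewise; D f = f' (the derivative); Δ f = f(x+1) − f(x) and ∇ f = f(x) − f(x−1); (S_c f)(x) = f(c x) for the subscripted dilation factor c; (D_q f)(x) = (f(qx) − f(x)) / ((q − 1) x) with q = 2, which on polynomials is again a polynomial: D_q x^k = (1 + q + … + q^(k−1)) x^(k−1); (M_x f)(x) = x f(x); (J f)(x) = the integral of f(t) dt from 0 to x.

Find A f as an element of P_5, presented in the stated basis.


the result is g(x) = 642978x^5 - 15309x^4 + 378x^3

J f = (7/20)x^5 - (3/2)x
Δ J f = (7/4)x^4 + (7/2)x^3 + (7/2)x^2 + (7/4)x - 23/20
∇ Δ J f = 7x^3 + (7/2)x
D (∇ Δ J) f = 21x^2 + 7/2
∇ (∇ Δ J) f = 21x^2 - 21x + 21/2
(D + ∇) (∇ Δ J) f = 42x^2 - 21x + 14
M_x (D + ∇) (∇ Δ J) f = 42x^3 - 21x^2 + 14x
D_q M_x (D + ∇) (∇ Δ J) f = 294x^2 - 63x + 14
M_x (D_q M_x (D + ∇)) (∇ Δ J) f = 294x^3 - 63x^2 + 14x
S_{3} M_x (D_q M_x (D + ∇)) (∇ Δ J) f = 7938x^3 - 567x^2 + 42x
M_x (S_{3} M_x) (D_q M_x (D + ∇)) (∇ Δ J) f = 7938x^4 - 567x^3 + 42x^2
S_{3} M_x (S_{3} M_x) (D_q M_x (D + ∇)) (∇ Δ J) f = 642978x^4 - 15309x^3 + 378x^2
M_x ((S_{3} M_x)^2 D_q M_x (D + ∇)) (∇ Δ J) f = 642978x^5 - 15309x^4 + 378x^3


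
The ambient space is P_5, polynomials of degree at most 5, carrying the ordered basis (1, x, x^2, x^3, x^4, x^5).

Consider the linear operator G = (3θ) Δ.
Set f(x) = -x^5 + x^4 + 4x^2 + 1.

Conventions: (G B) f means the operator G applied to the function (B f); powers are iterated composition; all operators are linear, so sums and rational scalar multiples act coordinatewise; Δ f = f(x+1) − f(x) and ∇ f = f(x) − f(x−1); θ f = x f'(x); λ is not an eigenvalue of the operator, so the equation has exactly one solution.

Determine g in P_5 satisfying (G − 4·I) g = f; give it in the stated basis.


g(x) = (1/4)x^5 + (7/2)x^4 + (297/8)x^3 + (3221/16)x^2 + (6351/16)x - 1/4

write g with unknown coordinates in the stated basis and equate coefficients in (G − 4·I) g = f
solving from the highest basis element down gives g = (1/4)x^5 + (7/2)x^4 + (297/8)x^3 + (3221/16)x^2 + (6351/16)x - 1/4
check: G g = 15x^4 + (297/2)x^3 + (3237/4)x^2 + (6351/4)x
so G g − 4·g = -x^5 + x^4 + 4x^2 + 1 = f ✓


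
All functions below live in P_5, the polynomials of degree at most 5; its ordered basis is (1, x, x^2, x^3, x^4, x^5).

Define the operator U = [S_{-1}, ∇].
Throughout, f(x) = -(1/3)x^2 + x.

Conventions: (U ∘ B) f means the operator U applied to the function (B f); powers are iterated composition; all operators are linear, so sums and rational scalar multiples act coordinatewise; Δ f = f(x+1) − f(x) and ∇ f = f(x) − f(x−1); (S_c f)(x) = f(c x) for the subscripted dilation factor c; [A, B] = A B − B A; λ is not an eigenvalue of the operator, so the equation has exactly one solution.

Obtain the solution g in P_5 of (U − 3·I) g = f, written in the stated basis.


write g with unknown coordinates in the stated basis and equate coefficients in (U − 3·I) g = f
solving from the highest basis element down gives g = (1/9)x^2 - (13/27)x - 26/81
check: U g = -(4/9)x - 26/27
so U g − 3·g = -(1/3)x^2 + x = f ✓

the image equals g(x) = (1/9)x^2 - (13/27)x - 26/81


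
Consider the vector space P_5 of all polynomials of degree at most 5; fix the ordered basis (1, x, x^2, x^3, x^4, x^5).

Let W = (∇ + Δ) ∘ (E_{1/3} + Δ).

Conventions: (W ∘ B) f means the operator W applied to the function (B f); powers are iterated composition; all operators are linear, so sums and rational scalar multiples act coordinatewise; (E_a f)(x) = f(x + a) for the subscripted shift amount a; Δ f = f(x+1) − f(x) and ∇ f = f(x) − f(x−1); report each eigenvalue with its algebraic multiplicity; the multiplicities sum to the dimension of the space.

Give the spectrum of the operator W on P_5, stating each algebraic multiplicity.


image of 1: 0
image of x: 2
image of x^2: 4x + 16/3
image of x^3: 6x^2 + 16x + 26/3
image of x^4: 8x^3 + 32x^2 + (104/3)x + 512/27
image of x^5: 10x^4 + (160/3)x^3 + (260/3)x^2 + (2560/27)x + 2782/81
the matrix is upper triangular; its diagonal is (0, 0, 0, 0, 0, 0)
for a triangular matrix the eigenvalues are the diagonal entries, with algebraic multiplicity their repetition count

λ = 0 (multiplicity 6)


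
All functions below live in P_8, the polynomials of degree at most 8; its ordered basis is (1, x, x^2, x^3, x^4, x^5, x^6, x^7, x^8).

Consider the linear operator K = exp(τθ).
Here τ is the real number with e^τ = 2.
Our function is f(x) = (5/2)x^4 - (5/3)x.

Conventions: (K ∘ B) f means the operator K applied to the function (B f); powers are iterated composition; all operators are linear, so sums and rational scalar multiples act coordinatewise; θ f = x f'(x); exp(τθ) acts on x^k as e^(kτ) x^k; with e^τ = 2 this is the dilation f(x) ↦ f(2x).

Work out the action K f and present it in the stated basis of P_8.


exp(τθ) x^k = e^(kτ) x^k; with e^τ = 2 this sends x^k to 2^k x^k
x ↦ 2 x
x^4 ↦ 16 x^4
applying this coordinatewise to f: exp(τθ) f = 40x^4 - (10/3)x

the result is g(x) = 40x^4 - (10/3)x


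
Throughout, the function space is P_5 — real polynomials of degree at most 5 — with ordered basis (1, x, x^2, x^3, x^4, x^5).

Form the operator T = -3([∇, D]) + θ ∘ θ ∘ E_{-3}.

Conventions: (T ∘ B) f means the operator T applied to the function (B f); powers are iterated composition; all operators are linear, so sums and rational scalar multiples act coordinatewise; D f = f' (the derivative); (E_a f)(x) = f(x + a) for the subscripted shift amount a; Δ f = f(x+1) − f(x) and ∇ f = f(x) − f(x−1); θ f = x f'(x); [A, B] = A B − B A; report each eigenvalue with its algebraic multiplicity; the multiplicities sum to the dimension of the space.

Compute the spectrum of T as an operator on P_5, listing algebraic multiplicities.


λ = 0 (multiplicity 1), λ = 1 (multiplicity 1), λ = 4 (multiplicity 1), λ = 9 (multiplicity 1), λ = 16 (multiplicity 1), λ = 25 (multiplicity 1)

image of 1: 0
image of x: x
image of x^2: 4x^2 - 6x
image of x^3: 9x^3 - 36x^2 + 27x
image of x^4: 16x^4 - 108x^3 + 216x^2 - 108x
image of x^5: 25x^5 - 240x^4 + 810x^3 - 1080x^2 + 405x
the matrix is upper triangular; its diagonal is (0, 1, 4, 9, 16, 25)
for a triangular matrix the eigenvalues are the diagonal entries, with algebraic multiplicity their repetition count


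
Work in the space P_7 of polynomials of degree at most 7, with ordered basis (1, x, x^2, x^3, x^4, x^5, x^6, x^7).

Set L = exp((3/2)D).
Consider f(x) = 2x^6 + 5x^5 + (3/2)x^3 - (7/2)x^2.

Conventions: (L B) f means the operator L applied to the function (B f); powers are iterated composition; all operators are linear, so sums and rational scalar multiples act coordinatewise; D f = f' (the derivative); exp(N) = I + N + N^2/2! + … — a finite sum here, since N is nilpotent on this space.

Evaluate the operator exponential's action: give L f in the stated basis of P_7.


order-1 term: 18x^5 + (75/2)x^4 + (27/4)x^2 - (21/2)x
order-2 term: (135/2)x^4 + (225/2)x^3 + (81/8)x - 63/8
order-3 term: 135x^3 + (675/4)x^2 + 81/16
order-4 term: (1215/8)x^2 + (2025/16)x
order-5 term: (729/8)x + 1215/32
order-6 term: 729/32
the series for exp((3/2)D) f terminates at order 6
exp((3/2)D) f = 2x^6 + 23x^5 + 105x^4 + 249x^3 + (2591/8)x^2 + (3477/16)x + 927/16

g(x) = 2x^6 + 23x^5 + 105x^4 + 249x^3 + (2591/8)x^2 + (3477/16)x + 927/16


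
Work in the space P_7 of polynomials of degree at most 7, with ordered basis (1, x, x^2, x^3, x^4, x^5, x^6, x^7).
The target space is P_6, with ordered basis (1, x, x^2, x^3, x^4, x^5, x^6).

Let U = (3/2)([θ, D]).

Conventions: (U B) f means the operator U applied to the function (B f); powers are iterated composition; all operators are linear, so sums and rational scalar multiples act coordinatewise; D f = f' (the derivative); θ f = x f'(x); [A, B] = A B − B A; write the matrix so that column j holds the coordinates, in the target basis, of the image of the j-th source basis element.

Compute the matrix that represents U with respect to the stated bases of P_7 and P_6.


the matrix is [[0, -3/2, 0, 0, 0, 0, 0, 0]; [0, 0, -3, 0, 0, 0, 0, 0]; [0, 0, 0, -9/2, 0, 0, 0, 0]; [0, 0, 0, 0, -6, 0, 0, 0]; [0, 0, 0, 0, 0, -15/2, 0, 0]; [0, 0, 0, 0, 0, 0, -9, 0]; [0, 0, 0, 0, 0, 0, 0, -21/2]] (rows listed top to bottom)

image of 1: 0
image of x: -3/2
image of x^2: -3x
image of x^3: -(9/2)x^2
image of x^4: -6x^3
image of x^5: -(15/2)x^4
image of x^6: -9x^5
image of x^7: -(21/2)x^6
each image's coordinates form column j of the matrix


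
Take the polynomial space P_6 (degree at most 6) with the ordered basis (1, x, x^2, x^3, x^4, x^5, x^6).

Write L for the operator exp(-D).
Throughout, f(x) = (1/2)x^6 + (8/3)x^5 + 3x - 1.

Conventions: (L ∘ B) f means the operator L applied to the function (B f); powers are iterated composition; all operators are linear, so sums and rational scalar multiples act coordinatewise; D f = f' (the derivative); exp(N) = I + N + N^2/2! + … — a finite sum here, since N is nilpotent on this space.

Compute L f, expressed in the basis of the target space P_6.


order-1 term: -3x^5 - (40/3)x^4 - 3
order-2 term: (15/2)x^4 + (80/3)x^3
order-3 term: -10x^3 - (80/3)x^2
order-4 term: (15/2)x^2 + (40/3)x
order-5 term: -3x - 8/3
order-6 term: 1/2
the series for exp(-D) f terminates at order 6
exp(-D) f = (1/2)x^6 - (1/3)x^5 - (35/6)x^4 + (50/3)x^3 - (115/6)x^2 + (40/3)x - 37/6

the result is g(x) = (1/2)x^6 - (1/3)x^5 - (35/6)x^4 + (50/3)x^3 - (115/6)x^2 + (40/3)x - 37/6


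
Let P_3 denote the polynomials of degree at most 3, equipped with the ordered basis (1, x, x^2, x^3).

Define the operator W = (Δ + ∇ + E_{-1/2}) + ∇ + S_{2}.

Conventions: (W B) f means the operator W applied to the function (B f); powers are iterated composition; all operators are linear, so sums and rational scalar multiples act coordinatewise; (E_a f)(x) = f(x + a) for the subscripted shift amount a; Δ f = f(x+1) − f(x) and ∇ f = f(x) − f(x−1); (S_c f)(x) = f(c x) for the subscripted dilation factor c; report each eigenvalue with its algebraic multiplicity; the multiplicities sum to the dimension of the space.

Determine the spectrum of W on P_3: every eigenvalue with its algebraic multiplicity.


λ = 2 (multiplicity 1), λ = 3 (multiplicity 1), λ = 5 (multiplicity 1), λ = 9 (multiplicity 1)

image of 1: 2
image of x: 3x + 5/2
image of x^2: 5x^2 + 5x - 3/4
image of x^3: 9x^3 + (15/2)x^2 - (9/4)x + 23/8
the matrix is upper triangular; its diagonal is (2, 3, 5, 9)
for a triangular matrix the eigenvalues are the diagonal entries, with algebraic multiplicity their repetition count


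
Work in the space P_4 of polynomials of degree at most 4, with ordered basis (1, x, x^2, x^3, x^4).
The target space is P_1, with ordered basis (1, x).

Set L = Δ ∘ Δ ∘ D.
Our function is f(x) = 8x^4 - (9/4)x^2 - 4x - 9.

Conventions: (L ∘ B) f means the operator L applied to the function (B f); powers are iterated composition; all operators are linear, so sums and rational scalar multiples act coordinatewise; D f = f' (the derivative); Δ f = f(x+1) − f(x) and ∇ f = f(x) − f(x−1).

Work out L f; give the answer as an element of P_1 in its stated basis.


D f = 32x^3 - (9/2)x - 4
Δ D f = 96x^2 + 96x + 55/2
Δ Δ D f = 192x + 192

g(x) = 192x + 192


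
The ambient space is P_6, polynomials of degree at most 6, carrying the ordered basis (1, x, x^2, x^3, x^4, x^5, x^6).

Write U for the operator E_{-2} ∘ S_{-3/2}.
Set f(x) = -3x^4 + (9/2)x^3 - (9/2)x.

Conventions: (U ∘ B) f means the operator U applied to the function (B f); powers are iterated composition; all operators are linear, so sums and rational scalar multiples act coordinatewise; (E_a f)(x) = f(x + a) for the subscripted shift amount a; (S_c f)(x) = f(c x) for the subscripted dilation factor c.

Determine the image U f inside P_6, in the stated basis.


S_{-3/2} f = -(243/16)x^4 - (243/16)x^3 + (27/4)x
E_{-2} S_{-3/2} f = -(243/16)x^4 + (1701/16)x^3 - (2187/8)x^2 + (621/2)x - 135

the result is g(x) = -(243/16)x^4 + (1701/16)x^3 - (2187/8)x^2 + (621/2)x - 135
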